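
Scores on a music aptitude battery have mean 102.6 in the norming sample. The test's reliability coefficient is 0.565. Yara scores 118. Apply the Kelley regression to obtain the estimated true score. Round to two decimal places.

111.30

T̂ = 0.565(118) + 0.435(102.6) = 66.670 + 44.6310 = 111.301 → 111.30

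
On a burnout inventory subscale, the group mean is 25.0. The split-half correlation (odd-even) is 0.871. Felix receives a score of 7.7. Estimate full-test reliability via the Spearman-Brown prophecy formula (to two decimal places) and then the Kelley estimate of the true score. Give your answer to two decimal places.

8.91

Spearman-Brown: ρ = 2r/(1 + r) = 2(0.871)/(1 + 0.871) = 1.7420/1.871 = 0.9311 → 0.93
T̂ = 0.93(7.7) + 0.07(25.0) = 7.161 + 1.750 = 8.911 → 8.91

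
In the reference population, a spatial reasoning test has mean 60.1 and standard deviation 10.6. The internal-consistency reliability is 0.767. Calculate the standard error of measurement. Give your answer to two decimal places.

SEM = SD · √(1 − ρ) = 10.6 × √0.233 = 10.6 × 0.4827 = 5.117

5.12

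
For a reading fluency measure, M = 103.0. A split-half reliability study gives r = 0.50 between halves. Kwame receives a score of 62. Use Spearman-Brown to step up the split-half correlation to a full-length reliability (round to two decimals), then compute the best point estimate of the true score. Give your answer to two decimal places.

75.53

Spearman-Brown: ρ = 2r/(1 + r) = 2(0.50)/(1 + 0.50) = 1.000/1.50 = 0.6667 → 0.67
T̂ = ρX + (1 − ρ)μ
  = 0.67 × 62 + 0.33 × 103.0
  = 41.54 + 33.990
  = 75.530
  ≈ 75.53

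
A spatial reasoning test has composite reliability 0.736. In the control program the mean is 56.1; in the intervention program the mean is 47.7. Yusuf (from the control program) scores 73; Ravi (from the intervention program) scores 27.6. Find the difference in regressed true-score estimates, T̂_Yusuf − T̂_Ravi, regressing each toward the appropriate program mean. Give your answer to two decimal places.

35.63

T̂_Yusuf = 0.736(73) + 0.264(56.1) = 68.5384
T̂_Ravi = 0.736(27.6) + 0.264(47.7) = 32.9064
Difference = 68.5384 − 32.9064 = 35.6320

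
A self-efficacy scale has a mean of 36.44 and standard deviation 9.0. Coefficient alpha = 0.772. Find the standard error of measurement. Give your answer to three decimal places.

4.297

SEM = SD · √(1 − ρ) = 9.0 × √0.228 = 9.0 × 0.4775 = 4.2974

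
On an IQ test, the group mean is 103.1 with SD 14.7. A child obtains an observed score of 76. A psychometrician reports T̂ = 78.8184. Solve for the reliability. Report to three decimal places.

T̂ = ρX + (1 − ρ)μ  ⇒  T̂ − μ = ρ(X − μ)
ρ = (T̂ − μ)/(X − μ) = (78.8184 − 103.1) / (76 − 103.1) = -24.2816 / -27.1 = 0.89600

0.896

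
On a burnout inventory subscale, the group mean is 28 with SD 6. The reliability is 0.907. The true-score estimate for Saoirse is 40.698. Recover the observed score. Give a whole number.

T̂ = ρX + (1 − ρ)μ  ⇒  X = (T̂ − (1 − ρ)μ) / ρ
X = (40.698 − 0.093 × 28) / 0.907 = (40.698 − 2.604) / 0.907 = 38.094 / 0.907 = 42.00

42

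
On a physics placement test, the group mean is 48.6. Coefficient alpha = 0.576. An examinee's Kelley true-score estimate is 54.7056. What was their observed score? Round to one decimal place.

T̂ = ρX + (1 − ρ)μ  ⇒  X = (T̂ − (1 − ρ)μ) / ρ
X = (54.7056 − 0.424 × 48.6) / 0.576 = (54.7056 − 20.6064) / 0.576 = 34.0992 / 0.576 = 59.200

59.2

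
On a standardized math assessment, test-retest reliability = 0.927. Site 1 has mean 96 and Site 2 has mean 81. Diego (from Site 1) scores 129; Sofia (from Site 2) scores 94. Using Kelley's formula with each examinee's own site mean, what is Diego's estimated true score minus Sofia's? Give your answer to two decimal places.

T̂_Diego = 0.927(129) + 0.073(96) = 126.5910
T̂_Sofia = 0.927(94) + 0.073(81) = 93.0510
Difference = 126.5910 − 93.0510 = 33.5400

33.54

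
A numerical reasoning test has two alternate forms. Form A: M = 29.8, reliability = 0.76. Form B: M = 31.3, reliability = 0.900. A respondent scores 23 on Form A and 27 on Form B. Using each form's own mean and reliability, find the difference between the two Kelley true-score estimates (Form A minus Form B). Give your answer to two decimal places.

T̂_A = 0.76(23) + 0.24(29.8) = 24.6320
T̂_B = 0.900(27) + 0.100(31.3) = 27.4300
T̂_A − T̂_B = -2.7980

-2.80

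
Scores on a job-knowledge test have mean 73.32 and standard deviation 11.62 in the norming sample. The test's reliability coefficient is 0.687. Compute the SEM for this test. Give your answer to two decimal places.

SEM = SD · √(1 − ρ) = 11.62 × √0.313 = 11.62 × 0.5595 = 6.501

6.50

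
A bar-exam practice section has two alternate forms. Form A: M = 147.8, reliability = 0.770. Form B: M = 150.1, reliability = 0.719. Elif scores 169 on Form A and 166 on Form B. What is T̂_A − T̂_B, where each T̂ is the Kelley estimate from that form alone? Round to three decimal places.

T̂_A = 0.770(169) + 0.230(147.8) = 164.12400
T̂_B = 0.719(166) + 0.281(150.1) = 161.53210
T̂_A − T̂_B = 2.59190

2.592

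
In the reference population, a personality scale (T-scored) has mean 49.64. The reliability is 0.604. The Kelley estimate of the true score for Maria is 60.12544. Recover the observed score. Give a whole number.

T̂ = ρX + (1 − ρ)μ  ⇒  X = (T̂ − (1 − ρ)μ) / ρ
X = (60.12544 − 0.396 × 49.64) / 0.604 = (60.12544 − 19.65744) / 0.604 = 40.46800 / 0.604 = 67.00

67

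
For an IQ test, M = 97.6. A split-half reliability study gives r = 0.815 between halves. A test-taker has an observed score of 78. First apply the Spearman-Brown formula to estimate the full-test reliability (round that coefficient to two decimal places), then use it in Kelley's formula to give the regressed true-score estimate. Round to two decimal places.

79.96

Spearman-Brown: ρ = 2r/(1 + r) = 2(0.815)/(1 + 0.815) = 1.6300/1.815 = 0.8981 → 0.90
T̂ = 0.90(78) + 0.10(97.6) = 70.20 + 9.760 = 79.960 → 79.96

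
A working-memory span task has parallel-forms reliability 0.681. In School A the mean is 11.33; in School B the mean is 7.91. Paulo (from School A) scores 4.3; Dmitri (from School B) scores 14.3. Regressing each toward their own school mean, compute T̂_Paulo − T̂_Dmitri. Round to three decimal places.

-5.719

T̂_Paulo = 0.681(4.3) + 0.319(11.33) = 6.54257
T̂_Dmitri = 0.681(14.3) + 0.319(7.91) = 12.26159
Difference = 6.54257 − 12.26159 = -5.71902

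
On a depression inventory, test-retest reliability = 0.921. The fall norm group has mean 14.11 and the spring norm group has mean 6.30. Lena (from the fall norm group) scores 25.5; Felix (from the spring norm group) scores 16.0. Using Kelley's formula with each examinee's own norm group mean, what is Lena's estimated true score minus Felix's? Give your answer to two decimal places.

T̂_Lena = 0.921(25.5) + 0.079(14.11) = 24.6002
T̂_Felix = 0.921(16.0) + 0.079(6.30) = 15.2337
Difference = 24.6002 − 15.2337 = 9.3665

9.37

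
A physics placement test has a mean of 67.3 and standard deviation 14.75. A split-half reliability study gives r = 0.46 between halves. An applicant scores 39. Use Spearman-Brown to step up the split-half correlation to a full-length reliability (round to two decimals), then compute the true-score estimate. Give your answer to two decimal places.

Spearman-Brown: ρ = 2r/(1 + r) = 2(0.46)/(1 + 0.46) = 0.920/1.46 = 0.6301 → 0.63
T̂ = 0.63(39) + 0.37(67.3) = 24.57 + 24.901 = 49.471 → 49.47

49.47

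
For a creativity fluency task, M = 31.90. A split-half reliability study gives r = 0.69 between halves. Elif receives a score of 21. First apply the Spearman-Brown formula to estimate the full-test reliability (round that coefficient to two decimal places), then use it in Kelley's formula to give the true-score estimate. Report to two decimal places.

22.96

Spearman-Brown: ρ = 2r/(1 + r) = 2(0.69)/(1 + 0.69) = 1.380/1.69 = 0.8166 → 0.82
Regress the observed score toward the mean by the unreliability: T̂ = 0.82·21 + 0.18·31.90 = 17.22 + 5.7420 = 22.962.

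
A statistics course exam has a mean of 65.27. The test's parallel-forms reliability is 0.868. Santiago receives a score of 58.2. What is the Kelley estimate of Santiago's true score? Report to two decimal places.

Kelley's formula gives T̂ = 0.868·58.2 + 0.132·65.27 = 50.5176 + 8.61564 = 59.133.

59.13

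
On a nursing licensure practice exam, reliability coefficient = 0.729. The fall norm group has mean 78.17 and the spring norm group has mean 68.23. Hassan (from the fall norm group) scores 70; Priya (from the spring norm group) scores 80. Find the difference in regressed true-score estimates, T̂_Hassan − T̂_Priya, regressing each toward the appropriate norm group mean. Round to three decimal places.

-4.596

T̂_Hassan = 0.729(70) + 0.271(78.17) = 72.21407
T̂_Priya = 0.729(80) + 0.271(68.23) = 76.81033
Difference = 72.21407 − 76.81033 = -4.59626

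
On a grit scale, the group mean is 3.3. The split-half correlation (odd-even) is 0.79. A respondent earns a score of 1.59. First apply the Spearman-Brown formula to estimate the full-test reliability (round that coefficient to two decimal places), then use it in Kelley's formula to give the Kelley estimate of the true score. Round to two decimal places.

Spearman-Brown: ρ = 2r/(1 + r) = 2(0.79)/(1 + 0.79) = 1.580/1.79 = 0.8827 → 0.88
Weight the observed score by reliability and the mean by (1 − reliability): T̂ = 0.88·1.59 + 0.12·3.3 = 1.3992 + 0.396 = 1.795.

1.80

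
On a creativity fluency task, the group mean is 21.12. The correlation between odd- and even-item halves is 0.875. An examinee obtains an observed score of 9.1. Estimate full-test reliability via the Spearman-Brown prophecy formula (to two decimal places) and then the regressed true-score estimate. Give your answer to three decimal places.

9.941

Spearman-Brown: ρ = 2r/(1 + r) = 2(0.875)/(1 + 0.875) = 1.7500/1.875 = 0.9333 → 0.93
Regress the observed score toward the mean by the unreliability: T̂ = 0.93·9.1 + 0.07·21.12 = 8.463 + 1.4784 = 9.9414.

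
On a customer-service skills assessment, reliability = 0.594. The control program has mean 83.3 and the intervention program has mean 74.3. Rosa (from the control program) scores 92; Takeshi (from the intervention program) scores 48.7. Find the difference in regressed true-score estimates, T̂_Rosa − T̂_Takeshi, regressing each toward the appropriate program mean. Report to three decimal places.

29.374

T̂_Rosa = 0.594(92) + 0.406(83.3) = 88.46780
T̂_Takeshi = 0.594(48.7) + 0.406(74.3) = 59.09360
Difference = 88.46780 − 59.09360 = 29.37420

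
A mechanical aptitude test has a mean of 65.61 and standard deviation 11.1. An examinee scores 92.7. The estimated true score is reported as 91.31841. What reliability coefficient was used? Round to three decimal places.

0.949

T̂ = ρX + (1 − ρ)μ  ⇒  T̂ − μ = ρ(X − μ)
ρ = (T̂ − μ)/(X − μ) = (91.31841 − 65.61) / (92.7 − 65.61) = 25.70841 / 27.09 = 0.94900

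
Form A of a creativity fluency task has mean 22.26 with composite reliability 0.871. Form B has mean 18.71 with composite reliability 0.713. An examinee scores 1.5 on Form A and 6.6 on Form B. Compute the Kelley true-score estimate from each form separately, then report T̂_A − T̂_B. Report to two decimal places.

T̂_A = 0.871(1.5) + 0.129(22.26) = 4.1780
T̂_B = 0.713(6.6) + 0.287(18.71) = 10.0756
T̂_A − T̂_B = -5.8975

-5.90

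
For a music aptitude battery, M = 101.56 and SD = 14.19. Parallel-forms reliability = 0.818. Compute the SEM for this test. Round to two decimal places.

SEM = SD · √(1 − ρ) = 14.19 × √0.182 = 14.19 × 0.4266 = 6.054

6.05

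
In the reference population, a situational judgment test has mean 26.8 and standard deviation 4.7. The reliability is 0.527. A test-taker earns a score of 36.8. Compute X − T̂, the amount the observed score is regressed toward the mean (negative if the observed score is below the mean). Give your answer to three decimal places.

T̂ = 0.527(36.8) + 0.473(26.8) = 19.3936 + 12.6764 = 32.07000 → 32.0700
X − T̂ = 36.8 − 32.0700 = 4.7300 → 4.730

4.730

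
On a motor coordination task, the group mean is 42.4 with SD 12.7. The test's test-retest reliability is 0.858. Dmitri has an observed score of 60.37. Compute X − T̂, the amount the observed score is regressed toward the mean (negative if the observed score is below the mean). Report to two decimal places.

T̂ = 0.858(60.37) + 0.142(42.4) = 51.79746 + 6.0208 = 57.8183 → 57.818
X − T̂ = 60.37 − 57.818 = 2.552 → 2.55

2.55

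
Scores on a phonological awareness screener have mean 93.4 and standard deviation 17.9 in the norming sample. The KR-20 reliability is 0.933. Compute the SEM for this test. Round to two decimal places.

SEM = SD · √(1 − ρ) = 17.9 × √0.067 = 17.9 × 0.2588 = 4.633

4.63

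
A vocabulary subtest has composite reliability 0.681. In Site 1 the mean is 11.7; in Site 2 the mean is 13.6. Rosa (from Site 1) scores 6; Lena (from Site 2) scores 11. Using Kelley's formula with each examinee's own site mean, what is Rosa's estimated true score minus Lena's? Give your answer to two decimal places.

-4.01

T̂_Rosa = 0.681(6) + 0.319(11.7) = 7.8183
T̂_Lena = 0.681(11) + 0.319(13.6) = 11.8294
Difference = 7.8183 − 11.8294 = -4.0111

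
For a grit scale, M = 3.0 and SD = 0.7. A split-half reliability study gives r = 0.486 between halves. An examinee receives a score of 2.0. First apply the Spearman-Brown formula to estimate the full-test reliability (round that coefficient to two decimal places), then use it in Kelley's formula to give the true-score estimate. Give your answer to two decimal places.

2.35

Spearman-Brown: ρ = 2r/(1 + r) = 2(0.486)/(1 + 0.486) = 0.9720/1.486 = 0.6541 → 0.65
T̂ = ρX + (1 − ρ)μ
  = 0.65 × 2.0 + 0.35 × 3.0
  = 1.300 + 1.050
  = 2.350
  ≈ 2.35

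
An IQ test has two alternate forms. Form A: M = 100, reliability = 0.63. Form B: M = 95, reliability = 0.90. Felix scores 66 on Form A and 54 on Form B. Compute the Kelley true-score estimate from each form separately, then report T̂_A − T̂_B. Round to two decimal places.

20.48

T̂_A = 0.63(66) + 0.37(100) = 78.5800
T̂_B = 0.90(54) + 0.10(95) = 58.1000
T̂_A − T̂_B = 20.4800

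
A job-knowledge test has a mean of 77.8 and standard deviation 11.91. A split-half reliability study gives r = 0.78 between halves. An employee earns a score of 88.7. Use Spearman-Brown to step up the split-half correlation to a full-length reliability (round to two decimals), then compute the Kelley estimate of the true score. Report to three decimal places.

Spearman-Brown: ρ = 2r/(1 + r) = 2(0.78)/(1 + 0.78) = 1.560/1.78 = 0.8764 → 0.88
T̂ = 0.88(88.7) + 0.12(77.8) = 78.056 + 9.336 = 87.3920 → 87.392

87.392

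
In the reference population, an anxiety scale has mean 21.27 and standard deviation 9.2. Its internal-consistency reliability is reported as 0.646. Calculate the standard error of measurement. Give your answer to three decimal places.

SEM = SD · √(1 − ρ) = 9.2 × √0.354 = 9.2 × 0.5950 = 5.4738

5.474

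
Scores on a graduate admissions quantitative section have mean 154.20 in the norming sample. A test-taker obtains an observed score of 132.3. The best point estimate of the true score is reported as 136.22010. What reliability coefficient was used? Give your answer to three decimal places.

0.821

T̂ = ρX + (1 − ρ)μ  ⇒  T̂ − μ = ρ(X − μ)
ρ = (T̂ − μ)/(X − μ) = (136.22010 − 154.20) / (132.3 − 154.20) = -17.97990 / -21.90 = 0.82100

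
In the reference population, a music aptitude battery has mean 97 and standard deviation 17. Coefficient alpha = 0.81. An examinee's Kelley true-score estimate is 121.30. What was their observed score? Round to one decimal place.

127.0

T̂ = ρX + (1 − ρ)μ  ⇒  X = (T̂ − (1 − ρ)μ) / ρ
X = (121.30 − 0.19 × 97) / 0.81 = (121.30 − 18.43) / 0.81 = 102.87 / 0.81 = 127.000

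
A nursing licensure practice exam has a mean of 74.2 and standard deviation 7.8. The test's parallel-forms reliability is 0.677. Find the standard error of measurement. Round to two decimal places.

4.43

SEM = SD · √(1 − ρ) = 7.8 × √0.323 = 7.8 × 0.5683 = 4.433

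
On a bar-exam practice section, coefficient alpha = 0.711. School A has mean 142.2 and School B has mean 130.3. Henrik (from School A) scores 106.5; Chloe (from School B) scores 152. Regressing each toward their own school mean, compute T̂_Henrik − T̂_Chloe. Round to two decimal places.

-28.91

T̂_Henrik = 0.711(106.5) + 0.289(142.2) = 116.8173
T̂_Chloe = 0.711(152) + 0.289(130.3) = 145.7287
Difference = 116.8173 − 145.7287 = -28.9114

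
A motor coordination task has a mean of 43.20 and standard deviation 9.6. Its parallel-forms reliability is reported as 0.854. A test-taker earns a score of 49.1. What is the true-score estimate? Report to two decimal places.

48.24

T̂ = ρX + (1 − ρ)μ
  = 0.854 × 49.1 + 0.146 × 43.20
  = 41.9314 + 6.30720
  = 48.239
  ≈ 48.24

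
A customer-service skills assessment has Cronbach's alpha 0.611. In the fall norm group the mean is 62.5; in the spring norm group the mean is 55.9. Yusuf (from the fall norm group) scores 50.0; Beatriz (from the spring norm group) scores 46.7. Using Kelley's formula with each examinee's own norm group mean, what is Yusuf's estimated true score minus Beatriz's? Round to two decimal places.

T̂_Yusuf = 0.611(50.0) + 0.389(62.5) = 54.8625
T̂_Beatriz = 0.611(46.7) + 0.389(55.9) = 50.2788
Difference = 54.8625 − 50.2788 = 4.5837

4.58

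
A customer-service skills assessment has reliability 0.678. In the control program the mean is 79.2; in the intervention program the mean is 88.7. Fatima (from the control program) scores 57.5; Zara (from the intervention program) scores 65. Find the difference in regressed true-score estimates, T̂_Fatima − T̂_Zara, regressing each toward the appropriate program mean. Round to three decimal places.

-8.144

T̂_Fatima = 0.678(57.5) + 0.322(79.2) = 64.48740
T̂_Zara = 0.678(65) + 0.322(88.7) = 72.63140
Difference = 64.48740 − 72.63140 = -8.14400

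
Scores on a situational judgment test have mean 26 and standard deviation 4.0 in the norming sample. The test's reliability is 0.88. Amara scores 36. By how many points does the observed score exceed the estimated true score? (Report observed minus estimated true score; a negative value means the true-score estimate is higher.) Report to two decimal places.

T̂ = ρX + (1 − ρ)μ
  = 0.88 × 36 + 0.12 × 26
  = 31.68 + 3.12
  = 34.8000
  ≈ 34.800
X − T̂ = 36 − 34.800 = 1.200 → 1.20

1.20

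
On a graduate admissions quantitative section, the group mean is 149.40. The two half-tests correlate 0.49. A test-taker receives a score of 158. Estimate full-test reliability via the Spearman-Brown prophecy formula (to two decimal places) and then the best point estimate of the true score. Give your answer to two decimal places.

Spearman-Brown: ρ = 2r/(1 + r) = 2(0.49)/(1 + 0.49) = 0.980/1.49 = 0.6577 → 0.66
Regress the observed score toward the mean by the unreliability: T̂ = 0.66·158 + 0.34·149.40 = 104.28 + 50.7960 = 155.076.

155.08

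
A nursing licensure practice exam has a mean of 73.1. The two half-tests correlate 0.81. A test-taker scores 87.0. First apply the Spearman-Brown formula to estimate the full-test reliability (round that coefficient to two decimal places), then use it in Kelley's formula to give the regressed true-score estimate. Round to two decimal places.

85.61

Spearman-Brown: ρ = 2r/(1 + r) = 2(0.81)/(1 + 0.81) = 1.620/1.81 = 0.8950 → 0.90
T̂ = 0.90(87.0) + 0.10(73.1) = 78.300 + 7.310 = 85.610 → 85.61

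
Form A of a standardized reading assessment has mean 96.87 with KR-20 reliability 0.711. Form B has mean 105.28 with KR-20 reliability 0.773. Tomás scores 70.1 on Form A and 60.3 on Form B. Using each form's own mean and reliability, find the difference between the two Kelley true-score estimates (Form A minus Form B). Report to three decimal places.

T̂_A = 0.711(70.1) + 0.289(96.87) = 77.83653
T̂_B = 0.773(60.3) + 0.227(105.28) = 70.51046
T̂_A − T̂_B = 7.32607

7.326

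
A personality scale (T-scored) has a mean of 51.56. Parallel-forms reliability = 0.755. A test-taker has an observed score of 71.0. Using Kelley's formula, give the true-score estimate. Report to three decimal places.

T̂ = ρX + (1 − ρ)μ
  = 0.755 × 71.0 + 0.245 × 51.56
  = 53.6050 + 12.63220
  = 66.2372
  ≈ 66.237

66.237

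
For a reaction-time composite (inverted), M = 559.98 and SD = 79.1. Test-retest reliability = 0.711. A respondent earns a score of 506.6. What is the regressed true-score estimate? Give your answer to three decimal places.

T̂ = 0.711(506.6) + 0.289(559.98) = 360.1926 + 161.83422 = 522.0268 → 522.027

522.027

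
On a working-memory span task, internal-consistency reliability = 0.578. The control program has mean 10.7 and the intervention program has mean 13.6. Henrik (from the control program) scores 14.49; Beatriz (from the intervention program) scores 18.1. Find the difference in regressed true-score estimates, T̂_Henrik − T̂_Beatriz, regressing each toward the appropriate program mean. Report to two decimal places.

T̂_Henrik = 0.578(14.49) + 0.422(10.7) = 12.8906
T̂_Beatriz = 0.578(18.1) + 0.422(13.6) = 16.2010
Difference = 12.8906 − 16.2010 = -3.3104

-3.31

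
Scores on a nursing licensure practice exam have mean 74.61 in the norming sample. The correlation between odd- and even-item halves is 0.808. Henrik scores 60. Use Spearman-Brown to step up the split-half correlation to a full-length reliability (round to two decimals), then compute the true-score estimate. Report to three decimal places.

61.607

Spearman-Brown: ρ = 2r/(1 + r) = 2(0.808)/(1 + 0.808) = 1.6160/1.808 = 0.8938 → 0.89
T̂ = ρX + (1 − ρ)μ
  = 0.89 × 60 + 0.11 × 74.61
  = 53.40 + 8.2071
  = 61.6071
  ≈ 61.607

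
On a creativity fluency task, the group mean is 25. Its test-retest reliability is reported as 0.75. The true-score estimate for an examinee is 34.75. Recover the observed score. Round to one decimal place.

T̂ = ρX + (1 − ρ)μ  ⇒  X = (T̂ − (1 − ρ)μ) / ρ
X = (34.75 − 0.25 × 25) / 0.75 = (34.75 − 6.25) / 0.75 = 28.50 / 0.75 = 38.000

38.0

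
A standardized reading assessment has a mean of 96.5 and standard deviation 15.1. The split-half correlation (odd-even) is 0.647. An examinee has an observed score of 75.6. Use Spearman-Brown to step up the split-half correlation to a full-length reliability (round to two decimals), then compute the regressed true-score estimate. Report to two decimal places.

79.99

Spearman-Brown: ρ = 2r/(1 + r) = 2(0.647)/(1 + 0.647) = 1.2940/1.647 = 0.7857 → 0.79
Regress the observed score toward the mean by the unreliability: T̂ = 0.79·75.6 + 0.21·96.5 = 59.724 + 20.265 = 79.989.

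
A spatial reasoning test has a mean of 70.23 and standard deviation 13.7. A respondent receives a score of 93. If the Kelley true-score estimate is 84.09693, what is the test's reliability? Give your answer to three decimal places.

T̂ = ρX + (1 − ρ)μ  ⇒  T̂ − μ = ρ(X − μ)
ρ = (T̂ − μ)/(X − μ) = (84.09693 − 70.23) / (93 − 70.23) = 13.86693 / 22.77 = 0.60900

0.609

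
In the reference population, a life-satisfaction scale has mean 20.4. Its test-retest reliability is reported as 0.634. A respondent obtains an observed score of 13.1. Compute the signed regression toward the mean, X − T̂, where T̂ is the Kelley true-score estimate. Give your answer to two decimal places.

T̂ = 0.634(13.1) + 0.366(20.4) = 8.3054 + 7.4664 = 15.7718 → 15.772
X − T̂ = 13.1 − 15.772 = -2.672 → -2.67

-2.67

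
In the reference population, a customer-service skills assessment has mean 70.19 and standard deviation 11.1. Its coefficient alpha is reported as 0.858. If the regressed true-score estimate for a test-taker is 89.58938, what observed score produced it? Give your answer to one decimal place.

T̂ = ρX + (1 − ρ)μ  ⇒  X = (T̂ − (1 − ρ)μ) / ρ
X = (89.58938 − 0.142 × 70.19) / 0.858 = (89.58938 − 9.96698) / 0.858 = 79.62240 / 0.858 = 92.800

92.8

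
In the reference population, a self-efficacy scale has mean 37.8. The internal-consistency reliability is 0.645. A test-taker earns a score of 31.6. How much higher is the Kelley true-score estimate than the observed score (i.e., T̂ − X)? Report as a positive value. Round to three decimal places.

T̂ = 0.645(31.6) + 0.355(37.8) = 20.3820 + 13.4190 = 33.80100 → 33.8010
T̂ − X = 33.8010 − 31.6 = 2.2010 → 2.201

2.201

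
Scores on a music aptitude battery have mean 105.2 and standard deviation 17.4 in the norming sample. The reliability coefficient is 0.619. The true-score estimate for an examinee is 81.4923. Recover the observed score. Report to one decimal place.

T̂ = ρX + (1 − ρ)μ  ⇒  X = (T̂ − (1 − ρ)μ) / ρ
X = (81.4923 − 0.381 × 105.2) / 0.619 = (81.4923 − 40.0812) / 0.619 = 41.4111 / 0.619 = 66.900

66.9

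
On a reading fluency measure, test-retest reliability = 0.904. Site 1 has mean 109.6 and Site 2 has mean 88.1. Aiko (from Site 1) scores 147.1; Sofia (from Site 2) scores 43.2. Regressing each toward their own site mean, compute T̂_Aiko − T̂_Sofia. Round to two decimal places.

95.99

T̂_Aiko = 0.904(147.1) + 0.096(109.6) = 143.5000
T̂_Sofia = 0.904(43.2) + 0.096(88.1) = 47.5104
Difference = 143.5000 − 47.5104 = 95.9896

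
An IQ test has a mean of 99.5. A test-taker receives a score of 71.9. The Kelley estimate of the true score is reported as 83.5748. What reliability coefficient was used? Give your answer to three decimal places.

0.577

T̂ = ρX + (1 − ρ)μ  ⇒  T̂ − μ = ρ(X − μ)
ρ = (T̂ − μ)/(X − μ) = (83.5748 − 99.5) / (71.9 − 99.5) = -15.9252 / -27.6 = 0.57700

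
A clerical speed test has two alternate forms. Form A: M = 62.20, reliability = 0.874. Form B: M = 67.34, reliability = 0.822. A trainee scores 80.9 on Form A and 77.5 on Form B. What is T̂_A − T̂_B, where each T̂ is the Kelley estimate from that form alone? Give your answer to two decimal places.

T̂_A = 0.874(80.9) + 0.126(62.20) = 78.5438
T̂_B = 0.822(77.5) + 0.178(67.34) = 75.6915
T̂_A − T̂_B = 2.8523

2.85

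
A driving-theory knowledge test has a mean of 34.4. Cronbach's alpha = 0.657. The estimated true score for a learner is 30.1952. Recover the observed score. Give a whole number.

28

T̂ = ρX + (1 − ρ)μ  ⇒  X = (T̂ − (1 − ρ)μ) / ρ
X = (30.1952 − 0.343 × 34.4) / 0.657 = (30.1952 − 11.7992) / 0.657 = 18.3960 / 0.657 = 28.00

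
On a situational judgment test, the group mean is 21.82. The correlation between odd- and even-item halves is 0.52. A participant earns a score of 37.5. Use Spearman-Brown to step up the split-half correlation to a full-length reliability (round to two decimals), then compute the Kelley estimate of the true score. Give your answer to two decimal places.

32.48

Spearman-Brown: ρ = 2r/(1 + r) = 2(0.52)/(1 + 0.52) = 1.040/1.52 = 0.6842 → 0.68
T̂ = 0.68(37.5) + 0.32(21.82) = 25.500 + 6.9824 = 32.482 → 32.48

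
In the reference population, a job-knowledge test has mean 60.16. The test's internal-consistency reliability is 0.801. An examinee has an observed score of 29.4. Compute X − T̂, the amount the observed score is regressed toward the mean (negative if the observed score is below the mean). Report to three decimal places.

-6.121

T̂ = ρX + (1 − ρ)μ
  = 0.801 × 29.4 + 0.199 × 60.16
  = 23.5494 + 11.97184
  = 35.52124
  ≈ 35.5212
X − T̂ = 29.4 − 35.5212 = -6.1212 → -6.121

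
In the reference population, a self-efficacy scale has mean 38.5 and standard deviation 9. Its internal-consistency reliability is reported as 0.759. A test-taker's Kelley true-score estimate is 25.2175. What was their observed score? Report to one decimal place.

21.0

T̂ = ρX + (1 − ρ)μ  ⇒  X = (T̂ − (1 − ρ)μ) / ρ
X = (25.2175 − 0.241 × 38.5) / 0.759 = (25.2175 − 9.2785) / 0.759 = 15.9390 / 0.759 = 21.000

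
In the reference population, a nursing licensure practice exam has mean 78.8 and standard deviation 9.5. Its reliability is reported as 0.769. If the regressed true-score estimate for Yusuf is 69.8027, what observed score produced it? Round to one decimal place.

67.1

T̂ = ρX + (1 − ρ)μ  ⇒  X = (T̂ − (1 − ρ)μ) / ρ
X = (69.8027 − 0.231 × 78.8) / 0.769 = (69.8027 − 18.2028) / 0.769 = 51.5999 / 0.769 = 67.100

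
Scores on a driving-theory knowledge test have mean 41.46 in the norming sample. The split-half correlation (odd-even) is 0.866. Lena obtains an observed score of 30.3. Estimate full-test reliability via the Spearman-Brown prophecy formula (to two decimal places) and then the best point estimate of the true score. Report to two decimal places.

31.08

Spearman-Brown: ρ = 2r/(1 + r) = 2(0.866)/(1 + 0.866) = 1.7320/1.866 = 0.9282 → 0.93
T̂ = 0.93(30.3) + 0.07(41.46) = 28.179 + 2.9022 = 31.081 → 31.08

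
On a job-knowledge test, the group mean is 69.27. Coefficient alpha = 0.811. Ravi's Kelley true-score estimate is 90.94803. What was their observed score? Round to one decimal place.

T̂ = ρX + (1 − ρ)μ  ⇒  X = (T̂ − (1 − ρ)μ) / ρ
X = (90.94803 − 0.189 × 69.27) / 0.811 = (90.94803 − 13.09203) / 0.811 = 77.85600 / 0.811 = 96.000

96.0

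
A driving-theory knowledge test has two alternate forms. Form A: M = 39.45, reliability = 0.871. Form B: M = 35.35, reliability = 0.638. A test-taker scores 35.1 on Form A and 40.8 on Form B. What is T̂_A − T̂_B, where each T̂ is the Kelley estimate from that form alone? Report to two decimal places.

-3.17

T̂_A = 0.871(35.1) + 0.129(39.45) = 35.6612
T̂_B = 0.638(40.8) + 0.362(35.35) = 38.8271
T̂_A − T̂_B = -3.1659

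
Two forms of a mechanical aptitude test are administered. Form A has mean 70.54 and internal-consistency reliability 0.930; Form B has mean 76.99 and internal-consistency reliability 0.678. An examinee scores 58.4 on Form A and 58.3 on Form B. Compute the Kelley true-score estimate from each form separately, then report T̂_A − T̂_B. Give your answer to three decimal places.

T̂_A = 0.930(58.4) + 0.070(70.54) = 59.24980
T̂_B = 0.678(58.3) + 0.322(76.99) = 64.31818
T̂_A − T̂_B = -5.06838

-5.068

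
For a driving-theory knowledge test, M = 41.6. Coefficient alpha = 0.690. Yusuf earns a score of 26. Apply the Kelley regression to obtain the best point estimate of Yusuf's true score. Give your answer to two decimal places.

Weight the observed score by reliability and the mean by (1 − reliability): T̂ = 0.690·26 + 0.310·41.6 = 17.940 + 12.8960 = 30.836.

30.84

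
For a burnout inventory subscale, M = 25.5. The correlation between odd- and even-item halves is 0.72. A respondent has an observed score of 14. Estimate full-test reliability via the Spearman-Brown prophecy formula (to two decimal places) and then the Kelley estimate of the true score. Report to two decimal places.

Spearman-Brown: ρ = 2r/(1 + r) = 2(0.72)/(1 + 0.72) = 1.440/1.72 = 0.8372 → 0.84
T̂ = ρX + (1 − ρ)μ
  = 0.84 × 14 + 0.16 × 25.5
  = 11.76 + 4.080
  = 15.840
  ≈ 15.84

15.84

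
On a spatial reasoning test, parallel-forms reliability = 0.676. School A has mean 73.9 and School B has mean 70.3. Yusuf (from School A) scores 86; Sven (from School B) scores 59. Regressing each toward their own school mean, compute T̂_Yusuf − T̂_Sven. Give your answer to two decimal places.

T̂_Yusuf = 0.676(86) + 0.324(73.9) = 82.0796
T̂_Sven = 0.676(59) + 0.324(70.3) = 62.6612
Difference = 82.0796 − 62.6612 = 19.4184

19.42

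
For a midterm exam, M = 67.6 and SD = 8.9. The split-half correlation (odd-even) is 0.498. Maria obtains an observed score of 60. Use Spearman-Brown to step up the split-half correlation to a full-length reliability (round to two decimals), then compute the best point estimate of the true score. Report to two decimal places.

62.58

Spearman-Brown: ρ = 2r/(1 + r) = 2(0.498)/(1 + 0.498) = 0.9960/1.498 = 0.6649 → 0.66
T̂ = 0.66(60) + 0.34(67.6) = 39.60 + 22.984 = 62.584 → 62.58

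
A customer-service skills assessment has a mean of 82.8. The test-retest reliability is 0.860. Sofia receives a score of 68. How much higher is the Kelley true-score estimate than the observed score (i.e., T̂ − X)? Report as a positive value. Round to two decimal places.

2.07

T̂ = ρX + (1 − ρ)μ
  = 0.860 × 68 + 0.140 × 82.8
  = 58.480 + 11.5920
  = 70.0720
  ≈ 70.072
T̂ − X = 70.072 − 68 = 2.072 → 2.07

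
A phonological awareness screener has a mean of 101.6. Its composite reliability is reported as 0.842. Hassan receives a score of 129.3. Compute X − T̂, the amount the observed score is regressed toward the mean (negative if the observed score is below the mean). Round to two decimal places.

4.38

T̂ = 0.842(129.3) + 0.158(101.6) = 108.8706 + 16.0528 = 124.9234 → 124.923
X − T̂ = 129.3 − 124.923 = 4.377 → 4.38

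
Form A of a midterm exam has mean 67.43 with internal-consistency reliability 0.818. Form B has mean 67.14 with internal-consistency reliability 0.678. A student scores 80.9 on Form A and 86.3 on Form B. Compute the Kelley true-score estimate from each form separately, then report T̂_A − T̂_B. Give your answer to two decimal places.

T̂_A = 0.818(80.9) + 0.182(67.43) = 78.4485
T̂_B = 0.678(86.3) + 0.322(67.14) = 80.1305
T̂_A − T̂_B = -1.6820

-1.68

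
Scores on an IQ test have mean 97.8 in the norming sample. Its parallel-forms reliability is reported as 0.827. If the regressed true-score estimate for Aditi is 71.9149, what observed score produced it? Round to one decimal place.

T̂ = ρX + (1 − ρ)μ  ⇒  X = (T̂ − (1 − ρ)μ) / ρ
X = (71.9149 − 0.173 × 97.8) / 0.827 = (71.9149 − 16.9194) / 0.827 = 54.9955 / 0.827 = 66.500

66.5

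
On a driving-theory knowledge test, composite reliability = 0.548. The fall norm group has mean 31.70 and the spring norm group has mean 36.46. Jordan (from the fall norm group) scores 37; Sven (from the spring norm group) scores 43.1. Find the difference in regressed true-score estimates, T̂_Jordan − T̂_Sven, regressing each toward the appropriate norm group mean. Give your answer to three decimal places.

T̂_Jordan = 0.548(37) + 0.452(31.70) = 34.60440
T̂_Sven = 0.548(43.1) + 0.452(36.46) = 40.09872
Difference = 34.60440 − 40.09872 = -5.49432

-5.494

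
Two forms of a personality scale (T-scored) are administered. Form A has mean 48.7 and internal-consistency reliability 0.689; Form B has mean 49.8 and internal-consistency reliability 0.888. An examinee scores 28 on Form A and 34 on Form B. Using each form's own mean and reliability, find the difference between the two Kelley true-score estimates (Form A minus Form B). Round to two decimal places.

-1.33

T̂_A = 0.689(28) + 0.311(48.7) = 34.4377
T̂_B = 0.888(34) + 0.112(49.8) = 35.7696
T̂_A − T̂_B = -1.3319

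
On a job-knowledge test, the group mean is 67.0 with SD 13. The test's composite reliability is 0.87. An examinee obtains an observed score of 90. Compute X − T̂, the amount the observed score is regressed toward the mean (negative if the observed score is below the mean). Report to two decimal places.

2.99

Weight the observed score by reliability and the mean by (1 − reliability): T̂ = 0.87·90 + 0.13·67.0 = 78.30 + 8.710 = 87.0100.
X − T̂ = 90 − 87.010 = 2.990 → 2.99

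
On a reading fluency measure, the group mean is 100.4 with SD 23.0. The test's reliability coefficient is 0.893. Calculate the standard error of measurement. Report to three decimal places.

7.523

SEM = SD · √(1 − ρ) = 23.0 × √0.107 = 23.0 × 0.3271 = 7.5235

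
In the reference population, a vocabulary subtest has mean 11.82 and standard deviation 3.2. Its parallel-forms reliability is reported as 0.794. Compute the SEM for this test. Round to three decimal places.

SEM = SD · √(1 − ρ) = 3.2 × √0.206 = 3.2 × 0.4539 = 1.4524

1.452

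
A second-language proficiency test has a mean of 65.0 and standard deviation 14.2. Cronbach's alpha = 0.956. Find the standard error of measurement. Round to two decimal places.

2.98

SEM = SD · √(1 − ρ) = 14.2 × √0.044 = 14.2 × 0.2098 = 2.979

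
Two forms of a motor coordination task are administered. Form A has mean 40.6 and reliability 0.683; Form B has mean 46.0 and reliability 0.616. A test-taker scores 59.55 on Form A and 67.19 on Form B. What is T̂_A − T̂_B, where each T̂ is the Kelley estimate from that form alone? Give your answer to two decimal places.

-5.51

T̂_A = 0.683(59.55) + 0.317(40.6) = 53.5429
T̂_B = 0.616(67.19) + 0.384(46.0) = 59.0530
T̂_A − T̂_B = -5.5102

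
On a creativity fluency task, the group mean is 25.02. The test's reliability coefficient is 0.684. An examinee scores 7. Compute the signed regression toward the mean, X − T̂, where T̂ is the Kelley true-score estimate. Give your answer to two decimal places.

T̂ = 0.684(7) + 0.316(25.02) = 4.788 + 7.90632 = 12.6943 → 12.694
X − T̂ = 7 − 12.694 = -5.694 → -5.69

-5.69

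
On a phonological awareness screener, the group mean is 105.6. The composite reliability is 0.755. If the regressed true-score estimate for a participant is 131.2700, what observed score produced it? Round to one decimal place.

139.6

T̂ = ρX + (1 − ρ)μ  ⇒  X = (T̂ − (1 − ρ)μ) / ρ
X = (131.2700 − 0.245 × 105.6) / 0.755 = (131.2700 − 25.8720) / 0.755 = 105.3980 / 0.755 = 139.600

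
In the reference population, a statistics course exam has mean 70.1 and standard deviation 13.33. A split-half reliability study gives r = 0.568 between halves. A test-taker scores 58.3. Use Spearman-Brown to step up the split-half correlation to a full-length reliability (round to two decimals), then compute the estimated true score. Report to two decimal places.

61.60

Spearman-Brown: ρ = 2r/(1 + r) = 2(0.568)/(1 + 0.568) = 1.1360/1.568 = 0.7245 → 0.72
T̂ = 0.72(58.3) + 0.28(70.1) = 41.976 + 19.628 = 61.604 → 61.60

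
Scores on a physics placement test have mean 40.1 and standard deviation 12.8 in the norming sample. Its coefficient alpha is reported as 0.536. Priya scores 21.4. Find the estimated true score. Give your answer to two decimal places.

30.08

T̂ = 0.536(21.4) + 0.464(40.1) = 11.4704 + 18.6064 = 30.077 → 30.08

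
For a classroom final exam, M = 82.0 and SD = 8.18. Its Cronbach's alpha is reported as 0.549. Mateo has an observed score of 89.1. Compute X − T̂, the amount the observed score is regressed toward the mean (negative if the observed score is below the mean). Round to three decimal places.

3.202

Weight the observed score by reliability and the mean by (1 − reliability): T̂ = 0.549·89.1 + 0.451·82.0 = 48.9159 + 36.9820 = 85.89790.
X − T̂ = 89.1 − 85.8979 = 3.2021 → 3.202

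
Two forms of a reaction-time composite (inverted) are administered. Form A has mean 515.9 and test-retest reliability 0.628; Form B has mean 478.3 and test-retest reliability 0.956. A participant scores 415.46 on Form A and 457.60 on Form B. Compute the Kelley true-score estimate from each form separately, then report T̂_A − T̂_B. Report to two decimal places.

T̂_A = 0.628(415.46) + 0.372(515.9) = 452.8237
T̂_B = 0.956(457.60) + 0.044(478.3) = 458.5108
T̂_A − T̂_B = -5.6871

-5.69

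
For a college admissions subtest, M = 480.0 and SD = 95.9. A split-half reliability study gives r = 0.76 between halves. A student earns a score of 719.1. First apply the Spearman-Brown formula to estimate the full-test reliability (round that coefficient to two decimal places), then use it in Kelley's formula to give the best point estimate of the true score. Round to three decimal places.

685.626

Spearman-Brown: ρ = 2r/(1 + r) = 2(0.76)/(1 + 0.76) = 1.520/1.76 = 0.8636 → 0.86
T̂ = ρX + (1 − ρ)μ
  = 0.86 × 719.1 + 0.14 × 480.0
  = 618.426 + 67.200
  = 685.6260
  ≈ 685.626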